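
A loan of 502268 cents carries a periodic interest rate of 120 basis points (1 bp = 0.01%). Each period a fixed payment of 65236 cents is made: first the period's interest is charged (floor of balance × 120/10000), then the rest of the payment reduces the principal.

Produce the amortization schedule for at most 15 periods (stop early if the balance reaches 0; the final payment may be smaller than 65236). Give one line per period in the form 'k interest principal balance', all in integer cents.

1 6027 59209 443059
2 5316 59920 383139
3 4597 60639 322500
4 3870 61366 261134
5 3133 62103 199031
6 2388 62848 136183
7 1634 63602 72581
8 870 64366 8215
9 98 8215 0

1. interest=⌊502268·120/10000⌋=6027; principal=65236-6027=59209; balance=502268-59209=443059
2. interest=⌊443059·120/10000⌋=5316; principal=65236-5316=59920; balance=443059-59920=383139
3. interest=⌊383139·120/10000⌋=4597; principal=65236-4597=60639; balance=383139-60639=322500
4. interest=⌊322500·120/10000⌋=3870; principal=65236-3870=61366; balance=322500-61366=261134
5. interest=⌊261134·120/10000⌋=3133; principal=65236-3133=62103; balance=261134-62103=199031
6. interest=⌊199031·120/10000⌋=2388; principal=65236-2388=62848; balance=199031-62848=136183
7. interest=⌊136183·120/10000⌋=1634; principal=65236-1634=63602; balance=136183-63602=72581
8. interest=⌊72581·120/10000⌋=870; principal=65236-870=64366; balance=72581-64366=8215
9. interest=⌊8215·120/10000⌋=98; principal=min(65236-98,8215)=8215; balance=8215-8215=0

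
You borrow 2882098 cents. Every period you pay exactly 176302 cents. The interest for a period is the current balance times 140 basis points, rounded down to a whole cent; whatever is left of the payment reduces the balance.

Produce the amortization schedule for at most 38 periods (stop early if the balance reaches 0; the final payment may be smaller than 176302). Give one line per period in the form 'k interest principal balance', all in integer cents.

1 40349 135953 2746145
2 38446 137856 2608289
3 36516 139786 2468503
4 34559 141743 2326760
5 32574 143728 2183032
6 30562 145740 2037292
7 28522 147780 1889512
8 26453 149849 1739663
9 24355 151947 1587716
10 22228 154074 1433642
11 20070 156232 1277410
12 17883 158419 1118991
13 15665 160637 958354
14 13416 162886 795468
15 11136 165166 630302
16 8824 167478 462824
17 6479 169823 293001
18 4102 172200 120801
19 1691 120801 0

1. interest=⌊2882098·140/10000⌋=40349; principal=176302-40349=135953; balance=2882098-135953=2746145
2. interest=⌊2746145·140/10000⌋=38446; principal=176302-38446=137856; balance=2746145-137856=2608289
3. interest=⌊2608289·140/10000⌋=36516; principal=176302-36516=139786; balance=2608289-139786=2468503
4. interest=⌊2468503·140/10000⌋=34559; principal=176302-34559=141743; balance=2468503-141743=2326760
5. interest=⌊2326760·140/10000⌋=32574; principal=176302-32574=143728; balance=2326760-143728=2183032
6. interest=⌊2183032·140/10000⌋=30562; principal=176302-30562=145740; balance=2183032-145740=2037292
7. interest=⌊2037292·140/10000⌋=28522; principal=176302-28522=147780; balance=2037292-147780=1889512
8. interest=⌊1889512·140/10000⌋=26453; principal=176302-26453=149849; balance=1889512-149849=1739663
9. interest=⌊1739663·140/10000⌋=24355; principal=176302-24355=151947; balance=1739663-151947=1587716
10. interest=⌊1587716·140/10000⌋=22228; principal=176302-22228=154074; balance=1587716-154074=1433642
11. interest=⌊1433642·140/10000⌋=20070; principal=176302-20070=156232; balance=1433642-156232=1277410
12. interest=⌊1277410·140/10000⌋=17883; principal=176302-17883=158419; balance=1277410-158419=1118991
13. interest=⌊1118991·140/10000⌋=15665; principal=176302-15665=160637; balance=1118991-160637=958354
14. interest=⌊958354·140/10000⌋=13416; principal=176302-13416=162886; balance=958354-162886=795468
15. interest=⌊795468·140/10000⌋=11136; principal=176302-11136=165166; balance=795468-165166=630302
16. interest=⌊630302·140/10000⌋=8824; principal=176302-8824=167478; balance=630302-167478=462824
17. interest=⌊462824·140/10000⌋=6479; principal=176302-6479=169823; balance=462824-169823=293001
18. interest=⌊293001·140/10000⌋=4102; principal=176302-4102=172200; balance=293001-172200=120801
19. interest=⌊120801·140/10000⌋=1691; principal=min(176302-1691,120801)=120801; balance=120801-120801=0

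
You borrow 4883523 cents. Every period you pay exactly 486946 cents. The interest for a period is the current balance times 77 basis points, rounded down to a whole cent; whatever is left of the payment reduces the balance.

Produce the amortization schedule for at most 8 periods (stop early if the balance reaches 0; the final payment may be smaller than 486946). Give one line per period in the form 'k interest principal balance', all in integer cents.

1 37603 449343 4434180
2 34143 452803 3981377
3 30656 456290 3525087
4 27143 459803 3065284
5 23602 463344 2601940
6 20034 466912 2135028
7 16439 470507 1664521
8 12816 474130 1190391

1. interest=⌊4883523·77/10000⌋=37603; principal=486946-37603=449343; balance=4883523-449343=4434180
2. interest=⌊4434180·77/10000⌋=34143; principal=486946-34143=452803; balance=4434180-452803=3981377
3. interest=⌊3981377·77/10000⌋=30656; principal=486946-30656=456290; balance=3981377-456290=3525087
4. interest=⌊3525087·77/10000⌋=27143; principal=486946-27143=459803; balance=3525087-459803=3065284
5. interest=⌊3065284·77/10000⌋=23602; principal=486946-23602=463344; balance=3065284-463344=2601940
6. interest=⌊2601940·77/10000⌋=20034; principal=486946-20034=466912; balance=2601940-466912=2135028
7. interest=⌊2135028·77/10000⌋=16439; principal=486946-16439=470507; balance=2135028-470507=1664521
8. interest=⌊1664521·77/10000⌋=12816; principal=486946-12816=474130; balance=1664521-474130=1190391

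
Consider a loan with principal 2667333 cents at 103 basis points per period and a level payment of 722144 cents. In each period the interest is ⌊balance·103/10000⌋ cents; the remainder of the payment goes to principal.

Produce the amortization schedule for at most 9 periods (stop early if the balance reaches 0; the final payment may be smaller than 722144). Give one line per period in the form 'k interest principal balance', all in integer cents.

1. interest=⌊2667333·103/10000⌋=27473; principal=722144-27473=694671; balance=2667333-694671=1972662
2. interest=⌊1972662·103/10000⌋=20318; principal=722144-20318=701826; balance=1972662-701826=1270836
3. interest=⌊1270836·103/10000⌋=13089; principal=722144-13089=709055; balance=1270836-709055=561781
4. interest=⌊561781·103/10000⌋=5786; principal=min(722144-5786,561781)=561781; balance=561781-561781=0

1 27473 694671 1972662
2 20318 701826 1270836
3 13089 709055 561781
4 5786 561781 0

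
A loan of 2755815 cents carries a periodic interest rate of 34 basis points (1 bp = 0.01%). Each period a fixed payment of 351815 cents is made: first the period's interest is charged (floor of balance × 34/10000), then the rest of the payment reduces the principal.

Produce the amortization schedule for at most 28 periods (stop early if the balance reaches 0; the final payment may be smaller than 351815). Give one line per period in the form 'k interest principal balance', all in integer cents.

1. interest=⌊2755815·34/10000⌋=9369; principal=351815-9369=342446; balance=2755815-342446=2413369
2. interest=⌊2413369·34/10000⌋=8205; principal=351815-8205=343610; balance=2413369-343610=2069759
3. interest=⌊2069759·34/10000⌋=7037; principal=351815-7037=344778; balance=2069759-344778=1724981
4. interest=⌊1724981·34/10000⌋=5864; principal=351815-5864=345951; balance=1724981-345951=1379030
5. interest=⌊1379030·34/10000⌋=4688; principal=351815-4688=347127; balance=1379030-347127=1031903
6. interest=⌊1031903·34/10000⌋=3508; principal=351815-3508=348307; balance=1031903-348307=683596
7. interest=⌊683596·34/10000⌋=2324; principal=351815-2324=349491; balance=683596-349491=334105
8. interest=⌊334105·34/10000⌋=1135; principal=min(351815-1135,334105)=334105; balance=334105-334105=0

1 9369 342446 2413369
2 8205 343610 2069759
3 7037 344778 1724981
4 5864 345951 1379030
5 4688 347127 1031903
6 3508 348307 683596
7 2324 349491 334105
8 1135 334105 0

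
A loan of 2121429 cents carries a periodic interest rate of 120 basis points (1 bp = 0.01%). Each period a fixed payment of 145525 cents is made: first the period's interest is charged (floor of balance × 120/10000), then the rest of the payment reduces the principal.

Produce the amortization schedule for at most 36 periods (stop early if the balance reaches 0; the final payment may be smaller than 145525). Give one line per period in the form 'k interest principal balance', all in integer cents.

1. interest=⌊2121429·120/10000⌋=25457; principal=145525-25457=120068; balance=2121429-120068=2001361
2. interest=⌊2001361·120/10000⌋=24016; principal=145525-24016=121509; balance=2001361-121509=1879852
3. interest=⌊1879852·120/10000⌋=22558; principal=145525-22558=122967; balance=1879852-122967=1756885
4. interest=⌊1756885·120/10000⌋=21082; principal=145525-21082=124443; balance=1756885-124443=1632442
5. interest=⌊1632442·120/10000⌋=19589; principal=145525-19589=125936; balance=1632442-125936=1506506
6. interest=⌊1506506·120/10000⌋=18078; principal=145525-18078=127447; balance=1506506-127447=1379059
7. interest=⌊1379059·120/10000⌋=16548; principal=145525-16548=128977; balance=1379059-128977=1250082
8. interest=⌊1250082·120/10000⌋=15000; principal=145525-15000=130525; balance=1250082-130525=1119557
9. interest=⌊1119557·120/10000⌋=13434; principal=145525-13434=132091; balance=1119557-132091=987466
10. interest=⌊987466·120/10000⌋=11849; principal=145525-11849=133676; balance=987466-133676=853790
11. interest=⌊853790·120/10000⌋=10245; principal=145525-10245=135280; balance=853790-135280=718510
12. interest=⌊718510·120/10000⌋=8622; principal=145525-8622=136903; balance=718510-136903=581607
13. interest=⌊581607·120/10000⌋=6979; principal=145525-6979=138546; balance=581607-138546=443061
14. interest=⌊443061·120/10000⌋=5316; principal=145525-5316=140209; balance=443061-140209=302852
15. interest=⌊302852·120/10000⌋=3634; principal=145525-3634=141891; balance=302852-141891=160961
16. interest=⌊160961·120/10000⌋=1931; principal=145525-1931=143594; balance=160961-143594=17367
17. interest=⌊17367·120/10000⌋=208; principal=min(145525-208,17367)=17367; balance=17367-17367=0

1 25457 120068 2001361
2 24016 121509 1879852
3 22558 122967 1756885
4 21082 124443 1632442
5 19589 125936 1506506
6 18078 127447 1379059
7 16548 128977 1250082
8 15000 130525 1119557
9 13434 132091 987466
10 11849 133676 853790
11 10245 135280 718510
12 8622 136903 581607
13 6979 138546 443061
14 5316 140209 302852
15 3634 141891 160961
16 1931 143594 17367
17 208 17367 0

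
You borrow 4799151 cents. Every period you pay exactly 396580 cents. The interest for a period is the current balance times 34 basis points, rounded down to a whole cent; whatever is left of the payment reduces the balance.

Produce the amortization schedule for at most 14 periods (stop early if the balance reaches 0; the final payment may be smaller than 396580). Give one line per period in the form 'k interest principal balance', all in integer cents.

1. interest=⌊4799151·34/10000⌋=16317; principal=396580-16317=380263; balance=4799151-380263=4418888
2. interest=⌊4418888·34/10000⌋=15024; principal=396580-15024=381556; balance=4418888-381556=4037332
3. interest=⌊4037332·34/10000⌋=13726; principal=396580-13726=382854; balance=4037332-382854=3654478
4. interest=⌊3654478·34/10000⌋=12425; principal=396580-12425=384155; balance=3654478-384155=3270323
5. interest=⌊3270323·34/10000⌋=11119; principal=396580-11119=385461; balance=3270323-385461=2884862
6. interest=⌊2884862·34/10000⌋=9808; principal=396580-9808=386772; balance=2884862-386772=2498090
7. interest=⌊2498090·34/10000⌋=8493; principal=396580-8493=388087; balance=2498090-388087=2110003
8. interest=⌊2110003·34/10000⌋=7174; principal=396580-7174=389406; balance=2110003-389406=1720597
9. interest=⌊1720597·34/10000⌋=5850; principal=396580-5850=390730; balance=1720597-390730=1329867
10. interest=⌊1329867·34/10000⌋=4521; principal=396580-4521=392059; balance=1329867-392059=937808
11. interest=⌊937808·34/10000⌋=3188; principal=396580-3188=393392; balance=937808-393392=544416
12. interest=⌊544416·34/10000⌋=1851; principal=396580-1851=394729; balance=544416-394729=149687
13. interest=⌊149687·34/10000⌋=508; principal=min(396580-508,149687)=149687; balance=149687-149687=0

1 16317 380263 4418888
2 15024 381556 4037332
3 13726 382854 3654478
4 12425 384155 3270323
5 11119 385461 2884862
6 9808 386772 2498090
7 8493 388087 2110003
8 7174 389406 1720597
9 5850 390730 1329867
10 4521 392059 937808
11 3188 393392 544416
12 1851 394729 149687
13 508 149687 0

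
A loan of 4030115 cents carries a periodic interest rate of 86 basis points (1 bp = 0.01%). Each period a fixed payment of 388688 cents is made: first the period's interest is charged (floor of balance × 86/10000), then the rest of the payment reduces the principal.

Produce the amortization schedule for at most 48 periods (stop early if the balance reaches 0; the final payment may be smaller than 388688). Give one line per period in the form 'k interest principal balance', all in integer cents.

1. interest=⌊4030115·86/10000⌋=34658; principal=388688-34658=354030; balance=4030115-354030=3676085
2. interest=⌊3676085·86/10000⌋=31614; principal=388688-31614=357074; balance=3676085-357074=3319011
3. interest=⌊3319011·86/10000⌋=28543; principal=388688-28543=360145; balance=3319011-360145=2958866
4. interest=⌊2958866·86/10000⌋=25446; principal=388688-25446=363242; balance=2958866-363242=2595624
5. interest=⌊2595624·86/10000⌋=22322; principal=388688-22322=366366; balance=2595624-366366=2229258
6. interest=⌊2229258·86/10000⌋=19171; principal=388688-19171=369517; balance=2229258-369517=1859741
7. interest=⌊1859741·86/10000⌋=15993; principal=388688-15993=372695; balance=1859741-372695=1487046
8. interest=⌊1487046·86/10000⌋=12788; principal=388688-12788=375900; balance=1487046-375900=1111146
9. interest=⌊1111146·86/10000⌋=9555; principal=388688-9555=379133; balance=1111146-379133=732013
10. interest=⌊732013·86/10000⌋=6295; principal=388688-6295=382393; balance=732013-382393=349620
11. interest=⌊349620·86/10000⌋=3006; principal=min(388688-3006,349620)=349620; balance=349620-349620=0

1 34658 354030 3676085
2 31614 357074 3319011
3 28543 360145 2958866
4 25446 363242 2595624
5 22322 366366 2229258
6 19171 369517 1859741
7 15993 372695 1487046
8 12788 375900 1111146
9 9555 379133 732013
10 6295 382393 349620
11 3006 349620 0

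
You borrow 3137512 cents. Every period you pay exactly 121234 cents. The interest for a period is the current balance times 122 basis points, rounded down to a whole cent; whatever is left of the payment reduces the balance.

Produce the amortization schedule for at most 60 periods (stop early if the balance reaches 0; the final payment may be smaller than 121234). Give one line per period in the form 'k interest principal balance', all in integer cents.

1 38277 82957 3054555
2 37265 83969 2970586
3 36241 84993 2885593
4 35204 86030 2799563
5 34154 87080 2712483
6 33092 88142 2624341
7 32016 89218 2535123
8 30928 90306 2444817
9 29826 91408 2353409
10 28711 92523 2260886
11 27582 93652 2167234
12 26440 94794 2072440
13 25283 95951 1976489
14 24113 97121 1879368
15 22928 98306 1781062
16 21728 99506 1681556
17 20514 100720 1580836
18 19286 101948 1478888
19 18042 103192 1375696
20 16783 104451 1271245
21 15509 105725 1165520
22 14219 107015 1058505
23 12913 108321 950184
24 11592 109642 840542
25 10254 110980 729562
26 8900 112334 617228
27 7530 113704 503524
28 6142 115092 388432
29 4738 116496 271936
30 3317 117917 154019
31 1879 119355 34664
32 422 34664 0

1. interest=⌊3137512·122/10000⌋=38277; principal=121234-38277=82957; balance=3137512-82957=3054555
2. interest=⌊3054555·122/10000⌋=37265; principal=121234-37265=83969; balance=3054555-83969=2970586
3. interest=⌊2970586·122/10000⌋=36241; principal=121234-36241=84993; balance=2970586-84993=2885593
4. interest=⌊2885593·122/10000⌋=35204; principal=121234-35204=86030; balance=2885593-86030=2799563
5. interest=⌊2799563·122/10000⌋=34154; principal=121234-34154=87080; balance=2799563-87080=2712483
6. interest=⌊2712483·122/10000⌋=33092; principal=121234-33092=88142; balance=2712483-88142=2624341
7. interest=⌊2624341·122/10000⌋=32016; principal=121234-32016=89218; balance=2624341-89218=2535123
8. interest=⌊2535123·122/10000⌋=30928; principal=121234-30928=90306; balance=2535123-90306=2444817
9. interest=⌊2444817·122/10000⌋=29826; principal=121234-29826=91408; balance=2444817-91408=2353409
10. interest=⌊2353409·122/10000⌋=28711; principal=121234-28711=92523; balance=2353409-92523=2260886
11. interest=⌊2260886·122/10000⌋=27582; principal=121234-27582=93652; balance=2260886-93652=2167234
12. interest=⌊2167234·122/10000⌋=26440; principal=121234-26440=94794; balance=2167234-94794=2072440
13. interest=⌊2072440·122/10000⌋=25283; principal=121234-25283=95951; balance=2072440-95951=1976489
14. interest=⌊1976489·122/10000⌋=24113; principal=121234-24113=97121; balance=1976489-97121=1879368
15. interest=⌊1879368·122/10000⌋=22928; principal=121234-22928=98306; balance=1879368-98306=1781062
16. interest=⌊1781062·122/10000⌋=21728; principal=121234-21728=99506; balance=1781062-99506=1681556
17. interest=⌊1681556·122/10000⌋=20514; principal=121234-20514=100720; balance=1681556-100720=1580836
18. interest=⌊1580836·122/10000⌋=19286; principal=121234-19286=101948; balance=1580836-101948=1478888
19. interest=⌊1478888·122/10000⌋=18042; principal=121234-18042=103192; balance=1478888-103192=1375696
20. interest=⌊1375696·122/10000⌋=16783; principal=121234-16783=104451; balance=1375696-104451=1271245
21. interest=⌊1271245·122/10000⌋=15509; principal=121234-15509=105725; balance=1271245-105725=1165520
22. interest=⌊1165520·122/10000⌋=14219; principal=121234-14219=107015; balance=1165520-107015=1058505
23. interest=⌊1058505·122/10000⌋=12913; principal=121234-12913=108321; balance=1058505-108321=950184
24. interest=⌊950184·122/10000⌋=11592; principal=121234-11592=109642; balance=950184-109642=840542
25. interest=⌊840542·122/10000⌋=10254; principal=121234-10254=110980; balance=840542-110980=729562
26. interest=⌊729562·122/10000⌋=8900; principal=121234-8900=112334; balance=729562-112334=617228
27. interest=⌊617228·122/10000⌋=7530; principal=121234-7530=113704; balance=617228-113704=503524
28. interest=⌊503524·122/10000⌋=6142; principal=121234-6142=115092; balance=503524-115092=388432
29. interest=⌊388432·122/10000⌋=4738; principal=121234-4738=116496; balance=388432-116496=271936
30. interest=⌊271936·122/10000⌋=3317; principal=121234-3317=117917; balance=271936-117917=154019
31. interest=⌊154019·122/10000⌋=1879; principal=121234-1879=119355; balance=154019-119355=34664
32. interest=⌊34664·122/10000⌋=422; principal=min(121234-422,34664)=34664; balance=34664-34664=0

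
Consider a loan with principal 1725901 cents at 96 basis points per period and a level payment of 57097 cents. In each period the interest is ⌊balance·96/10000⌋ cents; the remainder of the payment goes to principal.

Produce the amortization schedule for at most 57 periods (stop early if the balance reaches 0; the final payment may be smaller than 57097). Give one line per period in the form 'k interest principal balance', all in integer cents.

1 16568 40529 1685372
2 16179 40918 1644454
3 15786 41311 1603143
4 15390 41707 1561436
5 14989 42108 1519328
6 14585 42512 1476816
7 14177 42920 1433896
8 13765 43332 1390564
9 13349 43748 1346816
10 12929 44168 1302648
11 12505 44592 1258056
12 12077 45020 1213036
13 11645 45452 1167584
14 11208 45889 1121695
15 10768 46329 1075366
16 10323 46774 1028592
17 9874 47223 981369
18 9421 47676 933693
19 8963 48134 885559
20 8501 48596 836963
21 8034 49063 787900
22 7563 49534 738366
23 7088 50009 688357
24 6608 50489 637868
25 6123 50974 586894
26 5634 51463 535431
27 5140 51957 483474
28 4641 52456 431018
29 4137 52960 378058
30 3629 53468 324590
31 3116 53981 270609
32 2597 54500 216109
33 2074 55023 161086
34 1546 55551 105535
35 1013 56084 49451
36 474 49451 0

1. interest=⌊1725901·96/10000⌋=16568; principal=57097-16568=40529; balance=1725901-40529=1685372
2. interest=⌊1685372·96/10000⌋=16179; principal=57097-16179=40918; balance=1685372-40918=1644454
3. interest=⌊1644454·96/10000⌋=15786; principal=57097-15786=41311; balance=1644454-41311=1603143
4. interest=⌊1603143·96/10000⌋=15390; principal=57097-15390=41707; balance=1603143-41707=1561436
5. interest=⌊1561436·96/10000⌋=14989; principal=57097-14989=42108; balance=1561436-42108=1519328
6. interest=⌊1519328·96/10000⌋=14585; principal=57097-14585=42512; balance=1519328-42512=1476816
7. interest=⌊1476816·96/10000⌋=14177; principal=57097-14177=42920; balance=1476816-42920=1433896
8. interest=⌊1433896·96/10000⌋=13765; principal=57097-13765=43332; balance=1433896-43332=1390564
9. interest=⌊1390564·96/10000⌋=13349; principal=57097-13349=43748; balance=1390564-43748=1346816
10. interest=⌊1346816·96/10000⌋=12929; principal=57097-12929=44168; balance=1346816-44168=1302648
11. interest=⌊1302648·96/10000⌋=12505; principal=57097-12505=44592; balance=1302648-44592=1258056
12. interest=⌊1258056·96/10000⌋=12077; principal=57097-12077=45020; balance=1258056-45020=1213036
13. interest=⌊1213036·96/10000⌋=11645; principal=57097-11645=45452; balance=1213036-45452=1167584
14. interest=⌊1167584·96/10000⌋=11208; principal=57097-11208=45889; balance=1167584-45889=1121695
15. interest=⌊1121695·96/10000⌋=10768; principal=57097-10768=46329; balance=1121695-46329=1075366
16. interest=⌊1075366·96/10000⌋=10323; principal=57097-10323=46774; balance=1075366-46774=1028592
17. interest=⌊1028592·96/10000⌋=9874; principal=57097-9874=47223; balance=1028592-47223=981369
18. interest=⌊981369·96/10000⌋=9421; principal=57097-9421=47676; balance=981369-47676=933693
19. interest=⌊933693·96/10000⌋=8963; principal=57097-8963=48134; balance=933693-48134=885559
20. interest=⌊885559·96/10000⌋=8501; principal=57097-8501=48596; balance=885559-48596=836963
21. interest=⌊836963·96/10000⌋=8034; principal=57097-8034=49063; balance=836963-49063=787900
22. interest=⌊787900·96/10000⌋=7563; principal=57097-7563=49534; balance=787900-49534=738366
23. interest=⌊738366·96/10000⌋=7088; principal=57097-7088=50009; balance=738366-50009=688357
24. interest=⌊688357·96/10000⌋=6608; principal=57097-6608=50489; balance=688357-50489=637868
25. interest=⌊637868·96/10000⌋=6123; principal=57097-6123=50974; balance=637868-50974=586894
26. interest=⌊586894·96/10000⌋=5634; principal=57097-5634=51463; balance=586894-51463=535431
27. interest=⌊535431·96/10000⌋=5140; principal=57097-5140=51957; balance=535431-51957=483474
28. interest=⌊483474·96/10000⌋=4641; principal=57097-4641=52456; balance=483474-52456=431018
29. interest=⌊431018·96/10000⌋=4137; principal=57097-4137=52960; balance=431018-52960=378058
30. interest=⌊378058·96/10000⌋=3629; principal=57097-3629=53468; balance=378058-53468=324590
31. interest=⌊324590·96/10000⌋=3116; principal=57097-3116=53981; balance=324590-53981=270609
32. interest=⌊270609·96/10000⌋=2597; principal=57097-2597=54500; balance=270609-54500=216109
33. interest=⌊216109·96/10000⌋=2074; principal=57097-2074=55023; balance=216109-55023=161086
34. interest=⌊161086·96/10000⌋=1546; principal=57097-1546=55551; balance=161086-55551=105535
35. interest=⌊105535·96/10000⌋=1013; principal=57097-1013=56084; balance=105535-56084=49451
36. interest=⌊49451·96/10000⌋=474; principal=min(57097-474,49451)=49451; balance=49451-49451=0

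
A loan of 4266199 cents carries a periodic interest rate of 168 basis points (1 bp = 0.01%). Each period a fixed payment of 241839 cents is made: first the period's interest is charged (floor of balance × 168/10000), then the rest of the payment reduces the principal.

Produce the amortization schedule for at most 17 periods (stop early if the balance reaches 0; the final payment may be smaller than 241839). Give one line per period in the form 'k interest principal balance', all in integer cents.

1 71672 170167 4096032
2 68813 173026 3923006
3 65906 175933 3747073
4 62950 178889 3568184
5 59945 181894 3386290
6 56889 184950 3201340
7 53782 188057 3013283
8 50623 191216 2822067
9 47410 194429 2627638
10 44144 197695 2429943
11 40823 201016 2228927
12 37445 204394 2024533
13 34012 207827 1816706
14 30520 211319 1605387
15 26970 214869 1390518
16 23360 218479 1172039
17 19690 222149 949890

1. interest=⌊4266199·168/10000⌋=71672; principal=241839-71672=170167; balance=4266199-170167=4096032
2. interest=⌊4096032·168/10000⌋=68813; principal=241839-68813=173026; balance=4096032-173026=3923006
3. interest=⌊3923006·168/10000⌋=65906; principal=241839-65906=175933; balance=3923006-175933=3747073
4. interest=⌊3747073·168/10000⌋=62950; principal=241839-62950=178889; balance=3747073-178889=3568184
5. interest=⌊3568184·168/10000⌋=59945; principal=241839-59945=181894; balance=3568184-181894=3386290
6. interest=⌊3386290·168/10000⌋=56889; principal=241839-56889=184950; balance=3386290-184950=3201340
7. interest=⌊3201340·168/10000⌋=53782; principal=241839-53782=188057; balance=3201340-188057=3013283
8. interest=⌊3013283·168/10000⌋=50623; principal=241839-50623=191216; balance=3013283-191216=2822067
9. interest=⌊2822067·168/10000⌋=47410; principal=241839-47410=194429; balance=2822067-194429=2627638
10. interest=⌊2627638·168/10000⌋=44144; principal=241839-44144=197695; balance=2627638-197695=2429943
11. interest=⌊2429943·168/10000⌋=40823; principal=241839-40823=201016; balance=2429943-201016=2228927
12. interest=⌊2228927·168/10000⌋=37445; principal=241839-37445=204394; balance=2228927-204394=2024533
13. interest=⌊2024533·168/10000⌋=34012; principal=241839-34012=207827; balance=2024533-207827=1816706
14. interest=⌊1816706·168/10000⌋=30520; principal=241839-30520=211319; balance=1816706-211319=1605387
15. interest=⌊1605387·168/10000⌋=26970; principal=241839-26970=214869; balance=1605387-214869=1390518
16. interest=⌊1390518·168/10000⌋=23360; principal=241839-23360=218479; balance=1390518-218479=1172039
17. interest=⌊1172039·168/10000⌋=19690; principal=241839-19690=222149; balance=1172039-222149=949890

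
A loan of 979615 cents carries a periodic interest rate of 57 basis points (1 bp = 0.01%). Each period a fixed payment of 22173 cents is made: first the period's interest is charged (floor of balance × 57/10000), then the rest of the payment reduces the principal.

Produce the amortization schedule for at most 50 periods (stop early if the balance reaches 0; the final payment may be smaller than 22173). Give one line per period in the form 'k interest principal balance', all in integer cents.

1 5583 16590 963025
2 5489 16684 946341
3 5394 16779 929562
4 5298 16875 912687
5 5202 16971 895716
6 5105 17068 878648
7 5008 17165 861483
8 4910 17263 844220
9 4812 17361 826859
10 4713 17460 809399
11 4613 17560 791839
12 4513 17660 774179
13 4412 17761 756418
14 4311 17862 738556
15 4209 17964 720592
16 4107 18066 702526
17 4004 18169 684357
18 3900 18273 666084
19 3796 18377 647707
20 3691 18482 629225
21 3586 18587 610638
22 3480 18693 591945
23 3374 18799 573146
24 3266 18907 554239
25 3159 19014 535225
26 3050 19123 516102
27 2941 19232 496870
28 2832 19341 477529
29 2721 19452 458077
30 2611 19562 438515
31 2499 19674 418841
32 2387 19786 399055
33 2274 19899 379156
34 2161 20012 359144
35 2047 20126 339018
36 1932 20241 318777
37 1817 20356 298421
38 1700 20473 277948
39 1584 20589 257359
40 1466 20707 236652
41 1348 20825 215827
42 1230 20943 194884
43 1110 21063 173821
44 990 21183 152638
45 870 21303 131335
46 748 21425 109910
47 626 21547 88363
48 503 21670 66693
49 380 21793 44900
50 255 21918 22982

1. interest=⌊979615·57/10000⌋=5583; principal=22173-5583=16590; balance=979615-16590=963025
2. interest=⌊963025·57/10000⌋=5489; principal=22173-5489=16684; balance=963025-16684=946341
3. interest=⌊946341·57/10000⌋=5394; principal=22173-5394=16779; balance=946341-16779=929562
4. interest=⌊929562·57/10000⌋=5298; principal=22173-5298=16875; balance=929562-16875=912687
5. interest=⌊912687·57/10000⌋=5202; principal=22173-5202=16971; balance=912687-16971=895716
6. interest=⌊895716·57/10000⌋=5105; principal=22173-5105=17068; balance=895716-17068=878648
7. interest=⌊878648·57/10000⌋=5008; principal=22173-5008=17165; balance=878648-17165=861483
8. interest=⌊861483·57/10000⌋=4910; principal=22173-4910=17263; balance=861483-17263=844220
9. interest=⌊844220·57/10000⌋=4812; principal=22173-4812=17361; balance=844220-17361=826859
10. interest=⌊826859·57/10000⌋=4713; principal=22173-4713=17460; balance=826859-17460=809399
11. interest=⌊809399·57/10000⌋=4613; principal=22173-4613=17560; balance=809399-17560=791839
12. interest=⌊791839·57/10000⌋=4513; principal=22173-4513=17660; balance=791839-17660=774179
13. interest=⌊774179·57/10000⌋=4412; principal=22173-4412=17761; balance=774179-17761=756418
14. interest=⌊756418·57/10000⌋=4311; principal=22173-4311=17862; balance=756418-17862=738556
15. interest=⌊738556·57/10000⌋=4209; principal=22173-4209=17964; balance=738556-17964=720592
16. interest=⌊720592·57/10000⌋=4107; principal=22173-4107=18066; balance=720592-18066=702526
17. interest=⌊702526·57/10000⌋=4004; principal=22173-4004=18169; balance=702526-18169=684357
18. interest=⌊684357·57/10000⌋=3900; principal=22173-3900=18273; balance=684357-18273=666084
19. interest=⌊666084·57/10000⌋=3796; principal=22173-3796=18377; balance=666084-18377=647707
20. interest=⌊647707·57/10000⌋=3691; principal=22173-3691=18482; balance=647707-18482=629225
21. interest=⌊629225·57/10000⌋=3586; principal=22173-3586=18587; balance=629225-18587=610638
22. interest=⌊610638·57/10000⌋=3480; principal=22173-3480=18693; balance=610638-18693=591945
23. interest=⌊591945·57/10000⌋=3374; principal=22173-3374=18799; balance=591945-18799=573146
24. interest=⌊573146·57/10000⌋=3266; principal=22173-3266=18907; balance=573146-18907=554239
25. interest=⌊554239·57/10000⌋=3159; principal=22173-3159=19014; balance=554239-19014=535225
26. interest=⌊535225·57/10000⌋=3050; principal=22173-3050=19123; balance=535225-19123=516102
27. interest=⌊516102·57/10000⌋=2941; principal=22173-2941=19232; balance=516102-19232=496870
28. interest=⌊496870·57/10000⌋=2832; principal=22173-2832=19341; balance=496870-19341=477529
29. interest=⌊477529·57/10000⌋=2721; principal=22173-2721=19452; balance=477529-19452=458077
30. interest=⌊458077·57/10000⌋=2611; principal=22173-2611=19562; balance=458077-19562=438515
31. interest=⌊438515·57/10000⌋=2499; principal=22173-2499=19674; balance=438515-19674=418841
32. interest=⌊418841·57/10000⌋=2387; principal=22173-2387=19786; balance=418841-19786=399055
33. interest=⌊399055·57/10000⌋=2274; principal=22173-2274=19899; balance=399055-19899=379156
34. interest=⌊379156·57/10000⌋=2161; principal=22173-2161=20012; balance=379156-20012=359144
35. interest=⌊359144·57/10000⌋=2047; principal=22173-2047=20126; balance=359144-20126=339018
36. interest=⌊339018·57/10000⌋=1932; principal=22173-1932=20241; balance=339018-20241=318777
37. interest=⌊318777·57/10000⌋=1817; principal=22173-1817=20356; balance=318777-20356=298421
38. interest=⌊298421·57/10000⌋=1700; principal=22173-1700=20473; balance=298421-20473=277948
39. interest=⌊277948·57/10000⌋=1584; principal=22173-1584=20589; balance=277948-20589=257359
40. interest=⌊257359·57/10000⌋=1466; principal=22173-1466=20707; balance=257359-20707=236652
41. interest=⌊236652·57/10000⌋=1348; principal=22173-1348=20825; balance=236652-20825=215827
42. interest=⌊215827·57/10000⌋=1230; principal=22173-1230=20943; balance=215827-20943=194884
43. interest=⌊194884·57/10000⌋=1110; principal=22173-1110=21063; balance=194884-21063=173821
44. interest=⌊173821·57/10000⌋=990; principal=22173-990=21183; balance=173821-21183=152638
45. interest=⌊152638·57/10000⌋=870; principal=22173-870=21303; balance=152638-21303=131335
46. interest=⌊131335·57/10000⌋=748; principal=22173-748=21425; balance=131335-21425=109910
47. interest=⌊109910·57/10000⌋=626; principal=22173-626=21547; balance=109910-21547=88363
48. interest=⌊88363·57/10000⌋=503; principal=22173-503=21670; balance=88363-21670=66693
49. interest=⌊66693·57/10000⌋=380; principal=22173-380=21793; balance=66693-21793=44900
50. interest=⌊44900·57/10000⌋=255; principal=22173-255=21918; balance=44900-21918=22982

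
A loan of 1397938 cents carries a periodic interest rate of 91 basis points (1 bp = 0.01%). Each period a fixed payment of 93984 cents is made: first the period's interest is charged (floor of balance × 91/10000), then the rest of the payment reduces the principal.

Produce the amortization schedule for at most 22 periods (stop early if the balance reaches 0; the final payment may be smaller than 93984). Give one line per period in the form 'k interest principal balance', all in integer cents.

1. interest=⌊1397938·91/10000⌋=12721; principal=93984-12721=81263; balance=1397938-81263=1316675
2. interest=⌊1316675·91/10000⌋=11981; principal=93984-11981=82003; balance=1316675-82003=1234672
3. interest=⌊1234672·91/10000⌋=11235; principal=93984-11235=82749; balance=1234672-82749=1151923
4. interest=⌊1151923·91/10000⌋=10482; principal=93984-10482=83502; balance=1151923-83502=1068421
5. interest=⌊1068421·91/10000⌋=9722; principal=93984-9722=84262; balance=1068421-84262=984159
6. interest=⌊984159·91/10000⌋=8955; principal=93984-8955=85029; balance=984159-85029=899130
7. interest=⌊899130·91/10000⌋=8182; principal=93984-8182=85802; balance=899130-85802=813328
8. interest=⌊813328·91/10000⌋=7401; principal=93984-7401=86583; balance=813328-86583=726745
9. interest=⌊726745·91/10000⌋=6613; principal=93984-6613=87371; balance=726745-87371=639374
10. interest=⌊639374·91/10000⌋=5818; principal=93984-5818=88166; balance=639374-88166=551208
11. interest=⌊551208·91/10000⌋=5015; principal=93984-5015=88969; balance=551208-88969=462239
12. interest=⌊462239·91/10000⌋=4206; principal=93984-4206=89778; balance=462239-89778=372461
13. interest=⌊372461·91/10000⌋=3389; principal=93984-3389=90595; balance=372461-90595=281866
14. interest=⌊281866·91/10000⌋=2564; principal=93984-2564=91420; balance=281866-91420=190446
15. interest=⌊190446·91/10000⌋=1733; principal=93984-1733=92251; balance=190446-92251=98195
16. interest=⌊98195·91/10000⌋=893; principal=93984-893=93091; balance=98195-93091=5104
17. interest=⌊5104·91/10000⌋=46; principal=min(93984-46,5104)=5104; balance=5104-5104=0

1 12721 81263 1316675
2 11981 82003 1234672
3 11235 82749 1151923
4 10482 83502 1068421
5 9722 84262 984159
6 8955 85029 899130
7 8182 85802 813328
8 7401 86583 726745
9 6613 87371 639374
10 5818 88166 551208
11 5015 88969 462239
12 4206 89778 372461
13 3389 90595 281866
14 2564 91420 190446
15 1733 92251 98195
16 893 93091 5104
17 46 5104 0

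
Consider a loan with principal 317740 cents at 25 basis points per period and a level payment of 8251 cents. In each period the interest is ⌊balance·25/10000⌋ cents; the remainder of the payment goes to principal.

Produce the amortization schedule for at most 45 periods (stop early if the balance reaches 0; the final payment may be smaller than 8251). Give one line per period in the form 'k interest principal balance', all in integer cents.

1 794 7457 310283
2 775 7476 302807
3 757 7494 295313
4 738 7513 287800
5 719 7532 280268
6 700 7551 272717
7 681 7570 265147
8 662 7589 257558
9 643 7608 249950
10 624 7627 242323
11 605 7646 234677
12 586 7665 227012
13 567 7684 219328
14 548 7703 211625
15 529 7722 203903
16 509 7742 196161
17 490 7761 188400
18 471 7780 180620
19 451 7800 172820
20 432 7819 165001
21 412 7839 157162
22 392 7859 149303
23 373 7878 141425
24 353 7898 133527
25 333 7918 125609
26 314 7937 117672
27 294 7957 109715
28 274 7977 101738
29 254 7997 93741
30 234 8017 85724
31 214 8037 77687
32 194 8057 69630
33 174 8077 61553
34 153 8098 53455
35 133 8118 45337
36 113 8138 37199
37 92 8159 29040
38 72 8179 20861
39 52 8199 12662
40 31 8220 4442
41 11 4442 0

1. interest=⌊317740·25/10000⌋=794; principal=8251-794=7457; balance=317740-7457=310283
2. interest=⌊310283·25/10000⌋=775; principal=8251-775=7476; balance=310283-7476=302807
3. interest=⌊302807·25/10000⌋=757; principal=8251-757=7494; balance=302807-7494=295313
4. interest=⌊295313·25/10000⌋=738; principal=8251-738=7513; balance=295313-7513=287800
5. interest=⌊287800·25/10000⌋=719; principal=8251-719=7532; balance=287800-7532=280268
6. interest=⌊280268·25/10000⌋=700; principal=8251-700=7551; balance=280268-7551=272717
7. interest=⌊272717·25/10000⌋=681; principal=8251-681=7570; balance=272717-7570=265147
8. interest=⌊265147·25/10000⌋=662; principal=8251-662=7589; balance=265147-7589=257558
9. interest=⌊257558·25/10000⌋=643; principal=8251-643=7608; balance=257558-7608=249950
10. interest=⌊249950·25/10000⌋=624; principal=8251-624=7627; balance=249950-7627=242323
11. interest=⌊242323·25/10000⌋=605; principal=8251-605=7646; balance=242323-7646=234677
12. interest=⌊234677·25/10000⌋=586; principal=8251-586=7665; balance=234677-7665=227012
13. interest=⌊227012·25/10000⌋=567; principal=8251-567=7684; balance=227012-7684=219328
14. interest=⌊219328·25/10000⌋=548; principal=8251-548=7703; balance=219328-7703=211625
15. interest=⌊211625·25/10000⌋=529; principal=8251-529=7722; balance=211625-7722=203903
16. interest=⌊203903·25/10000⌋=509; principal=8251-509=7742; balance=203903-7742=196161
17. interest=⌊196161·25/10000⌋=490; principal=8251-490=7761; balance=196161-7761=188400
18. interest=⌊188400·25/10000⌋=471; principal=8251-471=7780; balance=188400-7780=180620
19. interest=⌊180620·25/10000⌋=451; principal=8251-451=7800; balance=180620-7800=172820
20. interest=⌊172820·25/10000⌋=432; principal=8251-432=7819; balance=172820-7819=165001
21. interest=⌊165001·25/10000⌋=412; principal=8251-412=7839; balance=165001-7839=157162
22. interest=⌊157162·25/10000⌋=392; principal=8251-392=7859; balance=157162-7859=149303
23. interest=⌊149303·25/10000⌋=373; principal=8251-373=7878; balance=149303-7878=141425
24. interest=⌊141425·25/10000⌋=353; principal=8251-353=7898; balance=141425-7898=133527
25. interest=⌊133527·25/10000⌋=333; principal=8251-333=7918; balance=133527-7918=125609
26. interest=⌊125609·25/10000⌋=314; principal=8251-314=7937; balance=125609-7937=117672
27. interest=⌊117672·25/10000⌋=294; principal=8251-294=7957; balance=117672-7957=109715
28. interest=⌊109715·25/10000⌋=274; principal=8251-274=7977; balance=109715-7977=101738
29. interest=⌊101738·25/10000⌋=254; principal=8251-254=7997; balance=101738-7997=93741
30. interest=⌊93741·25/10000⌋=234; principal=8251-234=8017; balance=93741-8017=85724
31. interest=⌊85724·25/10000⌋=214; principal=8251-214=8037; balance=85724-8037=77687
32. interest=⌊77687·25/10000⌋=194; principal=8251-194=8057; balance=77687-8057=69630
33. interest=⌊69630·25/10000⌋=174; principal=8251-174=8077; balance=69630-8077=61553
34. interest=⌊61553·25/10000⌋=153; principal=8251-153=8098; balance=61553-8098=53455
35. interest=⌊53455·25/10000⌋=133; principal=8251-133=8118; balance=53455-8118=45337
36. interest=⌊45337·25/10000⌋=113; principal=8251-113=8138; balance=45337-8138=37199
37. interest=⌊37199·25/10000⌋=92; principal=8251-92=8159; balance=37199-8159=29040
38. interest=⌊29040·25/10000⌋=72; principal=8251-72=8179; balance=29040-8179=20861
39. interest=⌊20861·25/10000⌋=52; principal=8251-52=8199; balance=20861-8199=12662
40. interest=⌊12662·25/10000⌋=31; principal=8251-31=8220; balance=12662-8220=4442
41. interest=⌊4442·25/10000⌋=11; principal=min(8251-11,4442)=4442; balance=4442-4442=0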